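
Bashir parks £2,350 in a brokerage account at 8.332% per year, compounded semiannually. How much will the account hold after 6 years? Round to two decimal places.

Growth factor = (1 + 0.04166)^12 ≈ 1.631968792.
A ≈ 2,350 × 1.631968792 ≈ 3,835.1267.

£3,835.13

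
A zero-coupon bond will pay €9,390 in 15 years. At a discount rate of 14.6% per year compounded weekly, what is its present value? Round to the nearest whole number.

Periodic rate = 14.6%/52 = 0.00280769; 780 periods.
P = 9,390/(1 + 0.146/52)^780 ≈ 9,390/8.907835828 ≈ 1,054.1281.

€1,054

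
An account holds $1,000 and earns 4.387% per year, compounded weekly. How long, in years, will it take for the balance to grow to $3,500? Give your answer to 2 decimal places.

28.57 years

We need (1 + 0.000843654)^(52t) = 3.5, so 52t = ln 3.5 / ln 1.000844 ≈ 1485.5516.
t ≈ 1485.5516/52 = 28.5683 years.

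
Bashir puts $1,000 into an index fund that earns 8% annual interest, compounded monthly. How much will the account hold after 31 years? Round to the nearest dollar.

Growth factor = (1 + 0.08/12)^372 ≈ 11.843389826.
A ≈ 1,000 × 11.843389826 ≈ 11,843.3898.

$11,843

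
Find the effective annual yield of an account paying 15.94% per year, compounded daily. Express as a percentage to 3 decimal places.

EAR = (1 + 15.94%/365)^365 − 1 = (1 + 0.000436712)^365 − 1.
(1 + 0.000436712)^365 ≈ 1.172766, so EAR ≈ 17.27662%.

17.277%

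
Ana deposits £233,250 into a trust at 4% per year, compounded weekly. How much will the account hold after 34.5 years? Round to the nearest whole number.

£926,654

Growth factor = (1 + 0.04/52)^1794 ≈ 3.97279351254.
A ≈ 233,250 × 3.97279351254 ≈ 926,654.0868.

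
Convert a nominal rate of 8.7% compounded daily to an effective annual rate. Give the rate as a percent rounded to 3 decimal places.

EAR = (1 + 8.7%/365)^365 − 1 = (1 + 0.000238356)^365 − 1.
(1 + 0.000238356)^365 ≈ 1.090885, so EAR ≈ 9.08854%.

9.089%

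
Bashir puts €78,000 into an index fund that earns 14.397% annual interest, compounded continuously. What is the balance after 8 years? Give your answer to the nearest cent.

€246,772.99

A = P·e^(rt) = 78,000·e^(0.14397·8) = 78,000·e^1.15176.
e^1.15176 ≈ 3.16375622349, so A ≈ 246,772.9854.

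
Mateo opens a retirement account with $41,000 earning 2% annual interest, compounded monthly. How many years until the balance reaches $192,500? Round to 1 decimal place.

(1 + 0.00166667)^(12t) = 192,500/41,000 = 4.6951.
12t·ln(1 + 0.00166667) = ln(4.6951); 12t = 1.5465/0.00166528 ≈ 928.6875.
t ≈ 77.3906 years.

77.4 years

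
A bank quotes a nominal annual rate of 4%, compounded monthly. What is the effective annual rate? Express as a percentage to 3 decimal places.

4.074%

EAR = (1 + 4%/12)^12 − 1 = (1 + 0.00333333)^12 − 1.
(1 + 0.00333333)^12 ≈ 1.040742, so EAR ≈ 4.07415%.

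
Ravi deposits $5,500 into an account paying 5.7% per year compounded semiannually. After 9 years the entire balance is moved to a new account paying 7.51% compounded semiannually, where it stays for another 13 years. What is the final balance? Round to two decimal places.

$23,783.45

Phase 1: 5,500·(1 + 0.0285)^18 ≈ 9,120.9488.
Phase 2: 9,120.9488·(1 + 0.03755)^26 ≈ 23,783.4537.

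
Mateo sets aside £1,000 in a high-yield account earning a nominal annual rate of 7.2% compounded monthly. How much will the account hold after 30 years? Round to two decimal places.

Growth factor = (1 + 0.006)^360 ≈ 8.615352653.
A ≈ 1,000 × 8.615352653 ≈ 8,615.3527.

£8,615.35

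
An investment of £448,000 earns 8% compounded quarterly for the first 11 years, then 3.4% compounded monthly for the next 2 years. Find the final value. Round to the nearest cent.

£1,145,976.83

Phase 1: 448,000·(1 + 0.02)^44 ≈ 1,070,743.8078.
Phase 2: 1,070,743.8078·(1 + 0.034/12)^24 ≈ 1,145,976.8332.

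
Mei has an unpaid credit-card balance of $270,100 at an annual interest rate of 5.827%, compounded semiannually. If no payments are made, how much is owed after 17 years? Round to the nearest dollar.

$717,108

Growth factor = (1 + 0.029135)^34 ≈ 2.65497139807.
A ≈ 270,100 × 2.65497139807 ≈ 717,107.7746.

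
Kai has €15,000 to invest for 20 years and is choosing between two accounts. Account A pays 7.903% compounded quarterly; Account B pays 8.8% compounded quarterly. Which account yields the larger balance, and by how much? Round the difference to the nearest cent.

Account A growth factor: (1 + 0.0197575)^80 ≈ 4.7835756681; balance ≈ 71,753.6350.
Account B growth factor: (1 + 0.022)^80 ≈ 5.7025836411; balance ≈ 85,538.7546.
Account B is larger by 13,785.1196.

Account B, by €13,785.12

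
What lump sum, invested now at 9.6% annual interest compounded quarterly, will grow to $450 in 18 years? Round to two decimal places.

Periodic rate = 9.6%/4 = 0.024; 72 periods.
P = 450/(1 + 0.024)^72 ≈ 450/5.51565226 ≈ 81.5860.

$81.59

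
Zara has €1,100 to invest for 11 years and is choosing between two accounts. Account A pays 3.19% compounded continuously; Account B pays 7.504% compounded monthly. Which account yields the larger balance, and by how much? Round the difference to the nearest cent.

Account B, by €942.35

A: e^(0.0319·11) = e^0.3509 ≈ 1.420345284, so 1,100 × 1.420345284 ≈ 1,562.3798.
B: (1 + 0.07504/12)^132 ≈ 2.277025153, so 1,100 × 2.277025153 ≈ 2,504.7277.
Difference ≈ 942.3479 in favor of B.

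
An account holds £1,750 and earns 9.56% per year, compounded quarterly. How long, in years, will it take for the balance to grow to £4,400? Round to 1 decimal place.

9.8 years

We need (1 + 0.0239)^(4t) = 2.5143, so 4t = ln 2.5143 / ln 1.0239 ≈ 39.0361.
t ≈ 39.0361/4 = 9.7590 years.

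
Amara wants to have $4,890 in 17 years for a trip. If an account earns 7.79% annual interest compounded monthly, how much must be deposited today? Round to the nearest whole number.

$1,306

Periodic rate = 7.79%/12 = 0.00649167; 204 periods.
P = 4,890/(1 + 0.0779/12)^204 ≈ 4,890/3.743496454 ≈ 1,306.2654.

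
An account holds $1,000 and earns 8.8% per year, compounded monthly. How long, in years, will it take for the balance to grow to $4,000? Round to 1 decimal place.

15.8 years

(1 + 0.00733333)^(12t) = 4,000/1,000 = 4.
12t·ln(1 + 0.00733333) = ln(4); 12t = 1.3863/0.00730658 ≈ 189.7324.
t ≈ 15.8110 years.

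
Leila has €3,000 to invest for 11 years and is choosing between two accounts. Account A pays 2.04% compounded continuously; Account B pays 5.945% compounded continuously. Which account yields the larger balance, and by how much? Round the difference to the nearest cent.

Account B, by €2,014.65

A: e^(0.0204·11) = e^0.2244 ≈ 1.251571548, so 3,000 × 1.251571548 ≈ 3,754.7146.
B: e^(0.05945·11) = e^0.65395 ≈ 1.923122179, so 3,000 × 1.923122179 ≈ 5,769.3665.
Difference ≈ 2,014.6519 in favor of B.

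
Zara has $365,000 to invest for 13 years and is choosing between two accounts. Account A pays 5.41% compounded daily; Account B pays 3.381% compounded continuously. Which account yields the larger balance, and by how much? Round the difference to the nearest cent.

Account A, by $170,939.05

A: (1 + 0.0541/365)^4745 ≈ 2.02030377521, so 365,000 × 2.02030377521 ≈ 737,410.8780.
B: e^(0.03381·13) = e^0.43953 ≈ 1.55197761759, so 365,000 × 1.55197761759 ≈ 566,471.8304.
Difference ≈ 170,939.0475 in favor of A.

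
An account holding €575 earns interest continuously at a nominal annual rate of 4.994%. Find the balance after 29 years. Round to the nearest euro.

A = P·e^(rt) = 575·e^(0.04994·29) = 575·e^1.44826.
e^1.44826 ≈ 4.255703146, so A ≈ 2,447.0293.

€2,447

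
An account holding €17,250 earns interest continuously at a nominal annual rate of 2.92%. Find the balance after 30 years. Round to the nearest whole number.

A = P·e^(rt) = 17,250·e^(0.0292·30) = 17,250·e^0.876.
e^0.876 ≈ 2.4012753691, so A ≈ 41,422.0001.

€41,422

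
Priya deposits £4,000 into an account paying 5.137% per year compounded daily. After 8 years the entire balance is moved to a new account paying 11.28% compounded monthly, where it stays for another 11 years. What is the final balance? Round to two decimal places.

£20,743.44

After 8 years at 5.137%: 4,000 × 1.5082214117 ≈ 6,032.8856.
Then 11 years at 11.28%: 6,032.8856 × 3.4383940965 ≈ 20,743.4384.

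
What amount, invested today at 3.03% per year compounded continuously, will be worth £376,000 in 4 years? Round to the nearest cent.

£333,082.15

P = A·e^(−rt) = 376,000·e^(−0.1212).
e^(−0.1212) ≈ 0.88585677052, so P ≈ 333,082.1457.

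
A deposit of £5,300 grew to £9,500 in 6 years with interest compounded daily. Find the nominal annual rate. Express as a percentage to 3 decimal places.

9.728%

The 2190-period growth factor is 9,500/5,300 = 1.79245.
r/365 = 1.79245^(1/2190) − 1 ≈ 0.000266513, so r ≈ 365·0.000266513 = 9.72771%.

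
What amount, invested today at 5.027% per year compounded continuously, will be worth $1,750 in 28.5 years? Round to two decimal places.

P = A·e^(−rt) = 1,750·e^(−1.432695).
e^(−1.432695) ≈ 0.238664853, so P ≈ 417.6635.

$417.66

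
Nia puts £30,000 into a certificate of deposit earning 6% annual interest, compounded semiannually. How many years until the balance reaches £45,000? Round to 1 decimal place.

We need (1 + 0.03)^(2t) = 1.5, so 2t = ln 1.5 / ln 1.03 ≈ 13.7172.
t ≈ 13.7172/2 = 6.8586 years.

6.9 years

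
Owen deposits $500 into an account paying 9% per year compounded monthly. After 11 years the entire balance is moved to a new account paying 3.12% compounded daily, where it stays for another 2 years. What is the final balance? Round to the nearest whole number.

After 11 years at 9%: 500 × 2.681311281 ≈ 1,340.6556.
Then 2 years at 3.12%: 1,340.6556 × 1.064385176 ≈ 1,426.9740.

$1,427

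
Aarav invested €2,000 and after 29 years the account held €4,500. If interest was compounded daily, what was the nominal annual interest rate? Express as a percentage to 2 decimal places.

2.80%

(1 + r/365)^10585 = 4,500/2,000 = 2.25.
1 + r/365 = 2.25^(1/10585) ≈ 1.000077, so r/365 ≈ 0.0000766142.
r ≈ 365·0.0000766142 = 2.79642%.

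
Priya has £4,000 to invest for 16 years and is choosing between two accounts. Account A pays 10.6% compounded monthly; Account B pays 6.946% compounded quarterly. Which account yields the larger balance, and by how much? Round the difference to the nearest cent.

Account A, by £9,608.02

Account A growth factor: (1 + 0.106/12)^192 ≈ 5.4116452255; balance ≈ 21,646.5809.
Account B growth factor: (1 + 0.017365)^64 ≈ 3.0096412619; balance ≈ 12,038.5650.
Account A is larger by 9,608.0159.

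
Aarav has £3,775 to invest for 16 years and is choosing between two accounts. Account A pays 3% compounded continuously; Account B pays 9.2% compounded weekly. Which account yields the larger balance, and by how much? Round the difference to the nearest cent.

A: e^(0.03·16) = e^0.48 ≈ 1.616074402, so 3,775 × 1.616074402 ≈ 6,100.6809.
B: (1 + 0.092/52)^832 ≈ 4.352277973, so 3,775 × 4.352277973 ≈ 16,429.8493.
Difference ≈ 10,329.1685 in favor of B.

Account B, by £10,329.17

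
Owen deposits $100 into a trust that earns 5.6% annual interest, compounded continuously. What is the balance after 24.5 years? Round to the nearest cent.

A = P·e^(rt) = 100·e^(0.056·24.5) = 100·e^1.372.
e^1.372 ≈ 3.94322927, so A ≈ 394.3229.

$394.32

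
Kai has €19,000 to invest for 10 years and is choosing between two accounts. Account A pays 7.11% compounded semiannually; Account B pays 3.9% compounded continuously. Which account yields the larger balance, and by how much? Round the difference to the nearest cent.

Account A growth factor: (1 + 0.03555)^20 ≈ 2.0110434783; balance ≈ 38,209.8261.
Account B growth factor: e^(0.039·10) = e^0.39 ≈ 1.4769807939; balance ≈ 28,062.6351.
Account A is larger by 10,147.1910.

Account A, by €10,147.19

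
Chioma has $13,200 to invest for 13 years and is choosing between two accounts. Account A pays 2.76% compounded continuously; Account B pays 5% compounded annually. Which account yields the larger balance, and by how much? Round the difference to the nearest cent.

Account B, by $5,993.31

Account A growth factor: e^(0.0276·13) = e^0.3588 ≈ 1.4316104508; balance ≈ 18,897.2580.
Account B growth factor: (1 + 0.05)^13 ≈ 1.8856491423; balance ≈ 24,890.5687.
Account B is larger by 5,993.3107.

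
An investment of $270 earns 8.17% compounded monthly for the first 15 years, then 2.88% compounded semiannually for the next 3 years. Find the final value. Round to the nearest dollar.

$998

Phase 1: 270·(1 + 0.0817/12)^180 ≈ 915.7734.
Phase 2: 915.7734·(1 + 0.0144)^6 ≈ 997.8000.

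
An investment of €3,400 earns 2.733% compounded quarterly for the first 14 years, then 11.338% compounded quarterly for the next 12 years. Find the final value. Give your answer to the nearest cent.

Phase 1: 3,400·(1 + 0.0068325)^56 ≈ 4,978.3287.
Phase 2: 4,978.3287·(1 + 0.028345)^48 ≈ 19,043.5506.

€19,043.55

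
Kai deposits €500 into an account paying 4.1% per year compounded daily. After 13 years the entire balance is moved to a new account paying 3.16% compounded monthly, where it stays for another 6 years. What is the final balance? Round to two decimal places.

Phase 1: 500·(1 + 0.041/365)^4745 ≈ 851.9929.
Phase 2: 851.9929·(1 + 0.0316/12)^72 ≈ 1,029.6034.

€1,029.60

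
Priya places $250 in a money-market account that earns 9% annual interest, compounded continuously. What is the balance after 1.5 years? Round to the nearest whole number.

$286

A = P·e^(rt) = 250·e^(0.09·1.5) = 250·e^0.135.
e^0.135 ≈ 1.14453678, so A ≈ 286.1342.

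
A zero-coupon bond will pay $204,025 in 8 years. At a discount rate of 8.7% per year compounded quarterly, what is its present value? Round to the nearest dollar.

Periodic rate = 8.7%/4 = 0.02175; 32 periods.
P = 204,025/(1 + 0.02175)^32 ≈ 204,025/1.9908048233 ≈ 102,483.6778.

$102,484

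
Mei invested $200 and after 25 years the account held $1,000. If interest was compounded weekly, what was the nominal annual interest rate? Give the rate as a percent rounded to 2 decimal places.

6.44%

(1 + r/52)^1300 = 1,000/200 = 5.
1 + r/52 = 5^(1/1300) ≈ 1.001239, so r/52 ≈ 0.0012388.
r ≈ 52·0.0012388 = 6.44174%.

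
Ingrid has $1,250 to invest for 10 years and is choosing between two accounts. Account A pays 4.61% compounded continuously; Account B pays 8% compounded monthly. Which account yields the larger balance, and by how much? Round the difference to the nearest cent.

A: e^(0.0461·10) = e^0.461 ≈ 1.585658851, so 1,250 × 1.585658851 ≈ 1,982.0736.
B: (1 + 0.08/12)^120 ≈ 2.219640235, so 1,250 × 2.219640235 ≈ 2,774.5503.
Difference ≈ 792.4767 in favor of B.

Account B, by $792.48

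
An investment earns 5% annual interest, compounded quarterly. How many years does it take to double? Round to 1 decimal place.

13.9 years

(1 + 0.0125)^(4t) = 2.
4t = ln 2 / ln(1 + 0.0125) ≈ 0.69315/0.0124225 ≈ 55.7976.
t ≈ 13.9494.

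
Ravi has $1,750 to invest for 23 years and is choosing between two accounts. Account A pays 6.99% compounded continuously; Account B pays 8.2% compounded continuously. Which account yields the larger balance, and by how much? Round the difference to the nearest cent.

Account A growth factor: e^(0.0699·23) = e^1.6077 ≈ 4.991317984; balance ≈ 8,734.8065.
Account B growth factor: e^(0.082·23) = e^1.886 ≈ 6.5929440907; balance ≈ 11,537.6522.
Account B is larger by 2,802.8457.

Account B, by $2,802.85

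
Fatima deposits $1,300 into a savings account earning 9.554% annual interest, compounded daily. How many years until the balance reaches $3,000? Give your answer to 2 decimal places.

We need (1 + 0.000261753)^(365t) = 2.3077, so 365t = ln 2.3077 / ln 1.000262 ≈ 3195.2112.
t ≈ 3195.2112/365 = 8.7540 years.

8.75 years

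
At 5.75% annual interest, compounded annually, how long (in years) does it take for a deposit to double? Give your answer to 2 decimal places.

(1 + 0.0575)^t = 2.
t = ln 2 / ln(1 + 0.0575) ≈ 0.69315/0.0559076 ≈ 12.3981.

12.40 years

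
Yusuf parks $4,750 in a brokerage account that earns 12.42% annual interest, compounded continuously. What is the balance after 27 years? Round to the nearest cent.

A = P·e^(rt) = 4,750·e^(0.1242·27) = 4,750·e^3.3534.
e^3.3534 ≈ 28.5998078708, so A ≈ 135,849.0874.

$135,849.09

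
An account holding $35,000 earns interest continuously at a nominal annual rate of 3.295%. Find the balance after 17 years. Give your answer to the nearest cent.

$61,282.73

A = P·e^(rt) = 35,000·e^(0.03295·17) = 35,000·e^0.56015.
e^0.56015 ≈ 1.7509351209, so A ≈ 61,282.7292.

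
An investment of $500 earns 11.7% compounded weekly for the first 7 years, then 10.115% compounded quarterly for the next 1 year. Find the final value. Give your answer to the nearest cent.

$1,252.10

After 7 years at 11.7%: 500 × 2.266144671 ≈ 1,133.0723.
Then 1 years at 10.115%: 1,133.0723 × 1.105051836 ≈ 1,252.1037.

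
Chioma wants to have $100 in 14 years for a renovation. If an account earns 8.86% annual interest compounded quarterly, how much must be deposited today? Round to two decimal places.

Growth factor = (1 + 0.02215)^56 ≈ 3.4105109.
P = 100/3.4105109 ≈ 29.3211.

$29.32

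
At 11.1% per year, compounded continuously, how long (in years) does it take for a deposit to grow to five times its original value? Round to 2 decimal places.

14.50 years

e^(0.111t) = 5, so 0.111t = ln 5 ≈ 1.6094.
t ≈ 1.6094/0.111 ≈ 14.4994.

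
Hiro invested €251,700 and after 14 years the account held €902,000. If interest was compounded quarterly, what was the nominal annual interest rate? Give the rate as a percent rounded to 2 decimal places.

The 56-period growth factor is 902,000/251,700 = 3.58363.
r/4 = 3.58363^(1/56) − 1 ≈ 0.0230542, so r ≈ 4·0.0230542 = 9.22167%.

9.22%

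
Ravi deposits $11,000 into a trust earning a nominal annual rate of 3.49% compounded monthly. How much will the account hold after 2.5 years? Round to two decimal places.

Growth factor = (1 + 0.0349/12)^30 ≈ 1.0910312713.
A ≈ 11,000 × 1.0910312713 ≈ 12,001.3440.

$12,001.34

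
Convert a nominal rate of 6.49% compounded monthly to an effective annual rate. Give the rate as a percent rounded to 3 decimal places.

One year is 12 periods at 0.00540833 each: (1 + 0.00540833)^12 ≈ 1.066866.
EAR = 1.066866 − 1 ≈ 6.68657%.

6.687%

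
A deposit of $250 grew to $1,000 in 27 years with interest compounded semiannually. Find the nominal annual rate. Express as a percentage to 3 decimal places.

5.201%

The 54-period growth factor is 1,000/250 = 4.
r/2 = 4^(1/54) − 1 ≈ 0.0260045, so r ≈ 2·0.0260045 = 5.20090%.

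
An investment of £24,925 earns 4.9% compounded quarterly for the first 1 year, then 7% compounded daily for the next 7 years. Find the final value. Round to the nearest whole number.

After 1 years at 4.9%: 24,925 × 1.0499077506 ≈ 26,168.9507.
Then 7 years at 7%: 26,168.9507 × 1.6322395351 ≈ 42,713.9959.

£42,714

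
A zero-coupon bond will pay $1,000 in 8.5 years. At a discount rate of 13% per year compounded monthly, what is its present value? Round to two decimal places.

Periodic rate = 13%/12 = 0.0108333; 102 periods.
P = 1,000/(1 + 0.13/12)^102 ≈ 1,000/3.00133582 ≈ 333.1850.

$333.18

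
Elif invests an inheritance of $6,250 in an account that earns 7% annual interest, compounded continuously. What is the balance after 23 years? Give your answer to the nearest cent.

$31,267.57

A = P·e^(rt) = 6,250·e^(0.07·23) = 6,250·e^1.61.
e^1.61 ≈ 5.0028112278, so A ≈ 31,267.5702.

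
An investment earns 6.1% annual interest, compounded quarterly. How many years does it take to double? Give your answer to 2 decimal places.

(1 + 0.01525)^(4t) = 2.
4t = ln 2 / ln(1 + 0.01525) ≈ 0.69315/0.0151349 ≈ 45.7980.
t ≈ 11.4495.

11.45 years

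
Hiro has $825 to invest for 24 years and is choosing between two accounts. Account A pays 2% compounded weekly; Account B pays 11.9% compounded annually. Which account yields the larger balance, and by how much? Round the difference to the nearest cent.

Account B, by $10,923.63

Account A growth factor: (1 + 0.02/52)^1248 ≈ 1.615925271; balance ≈ 1,333.1383.
Account B growth factor: (1 + 0.119)^24 ≈ 14.856690521; balance ≈ 12,256.7697.
Account B is larger by 10,923.6313.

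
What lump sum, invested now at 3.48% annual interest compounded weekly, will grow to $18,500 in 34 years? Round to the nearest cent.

Growth factor = (1 + 0.0348/52)^1768 ≈ 3.263513121.
P = 18,500/3.263513121 ≈ 5,668.7377.

$5,668.74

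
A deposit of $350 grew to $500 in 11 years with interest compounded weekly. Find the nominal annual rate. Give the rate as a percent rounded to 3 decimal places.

3.244%

The 572-period growth factor is 500/350 = 1.42857.
r/52 = 1.42857^(1/572) − 1 ≈ 0.000623752, so r ≈ 52·0.000623752 = 3.24351%.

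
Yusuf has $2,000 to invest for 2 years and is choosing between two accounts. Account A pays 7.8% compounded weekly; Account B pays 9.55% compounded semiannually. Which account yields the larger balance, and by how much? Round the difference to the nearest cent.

Account B, by $72.86

A: (1 + 0.0015)^104 ≈ 1.168689595, so 2,000 × 1.168689595 ≈ 2,337.3792.
B: (1 + 0.04775)^4 ≈ 1.205121066, so 2,000 × 1.205121066 ≈ 2,410.2421.
Difference ≈ 72.8629 in favor of B.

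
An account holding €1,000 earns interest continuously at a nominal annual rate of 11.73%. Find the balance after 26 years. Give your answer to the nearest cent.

€21,111.12

A = P·e^(rt) = 1,000·e^(0.1173·26) = 1,000·e^3.0498.
e^3.0498 ≈ 21.111121776, so A ≈ 21,111.1218.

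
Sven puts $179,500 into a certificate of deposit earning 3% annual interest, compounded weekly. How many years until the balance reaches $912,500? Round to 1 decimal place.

We need (1 + 0.000576923)^(52t) = 5.0836, so 52t = ln 5.0836 / ln 1.000577 ≈ 2819.2352.
t ≈ 2819.2352/52 = 54.2161 years.

54.2 years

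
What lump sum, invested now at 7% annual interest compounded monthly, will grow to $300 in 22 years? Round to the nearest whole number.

Periodic rate = 7%/12 = 0.00583333; 264 periods.
P = 300/(1 + 0.07/12)^264 ≈ 300/4.64376623 ≈ 64.6027.

$65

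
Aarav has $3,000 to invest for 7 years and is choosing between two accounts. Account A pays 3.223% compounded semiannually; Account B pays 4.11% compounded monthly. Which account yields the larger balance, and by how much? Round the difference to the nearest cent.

Account B, by $245.60

A: (1 + 0.016115)^14 ≈ 1.250835145, so 3,000 × 1.250835145 ≈ 3,752.5054.
B: (1 + 0.003425)^84 ≈ 1.332701967, so 3,000 × 1.332701967 ≈ 3,998.1059.
Difference ≈ 245.6005 in favor of B.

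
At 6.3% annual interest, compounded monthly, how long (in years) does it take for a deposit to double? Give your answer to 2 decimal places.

11.03 years

(1 + 0.00525)^(12t) = 2.
12t = ln 2 / ln(1 + 0.00525) ≈ 0.69315/0.00523627 ≈ 132.3743.
t ≈ 11.0312.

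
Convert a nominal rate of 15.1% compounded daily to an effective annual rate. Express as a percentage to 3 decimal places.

16.296%

One year is 365 periods at 0.000413699 each: (1 + 0.000413699)^365 ≈ 1.16296.
EAR = 1.16296 − 1 ≈ 16.29603%.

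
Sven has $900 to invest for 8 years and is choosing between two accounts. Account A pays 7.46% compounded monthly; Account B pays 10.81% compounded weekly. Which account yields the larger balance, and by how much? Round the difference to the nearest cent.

Account A growth factor: (1 + 0.0746/12)^96 ≈ 1.812945008; balance ≈ 1,631.6505.
Account B growth factor: (1 + 0.1081/52)^416 ≈ 2.372400593; balance ≈ 2,135.1605.
Account B is larger by 503.5100.

Account B, by $503.51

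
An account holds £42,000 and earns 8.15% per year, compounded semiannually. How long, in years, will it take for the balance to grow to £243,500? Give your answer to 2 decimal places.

22.00 years

(1 + 0.04075)^(2t) = 243,500/42,000 = 5.7976.
2t·ln(1 + 0.04075) = ln(5.7976); 2t = 1.7574/0.0399416 ≈ 44.0004.
t ≈ 22.0002 years.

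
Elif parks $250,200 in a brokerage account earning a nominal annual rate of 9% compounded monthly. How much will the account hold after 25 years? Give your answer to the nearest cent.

$2,353,985.32

Periodic rate = 9%/12 = 0.0075; periods = 12·25 = 300.
A = 250,200·(1 + 0.0075)^300 ≈ 250,200·9.408414529884 ≈ 2,353,985.3154.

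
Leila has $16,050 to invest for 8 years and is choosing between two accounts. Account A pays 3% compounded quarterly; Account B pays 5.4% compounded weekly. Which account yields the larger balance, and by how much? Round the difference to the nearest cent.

Account B, by $4,331.55

A: (1 + 0.0075)^32 ≈ 1.2701112243, so 16,050 × 1.2701112243 ≈ 20,385.2852.
B: (1 + 0.054/52)^416 ≈ 1.5399898839, so 16,050 × 1.5399898839 ≈ 24,716.8376.
Difference ≈ 4,331.5525 in favor of B.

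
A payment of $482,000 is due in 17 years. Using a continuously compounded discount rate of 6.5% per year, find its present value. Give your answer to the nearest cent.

$159,643.65

P = A·e^(−rt) = 482,000·e^(−1.105).
e^(−1.105) ≈ 0.331210882242, so P ≈ 159,643.6452.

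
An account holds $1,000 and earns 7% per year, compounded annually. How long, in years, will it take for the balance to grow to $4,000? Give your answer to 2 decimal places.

We need (1 + 0.07)^t = 4, so t = ln 4 / ln 1.07 ≈ 20.4895.

20.49 years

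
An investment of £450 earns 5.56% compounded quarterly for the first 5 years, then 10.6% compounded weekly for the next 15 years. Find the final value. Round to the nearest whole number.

Phase 1: 450·(1 + 0.0139)^20 ≈ 593.0823.
Phase 2: 593.0823·(1 + 0.106/52)^780 ≈ 2,903.6238.

£2,904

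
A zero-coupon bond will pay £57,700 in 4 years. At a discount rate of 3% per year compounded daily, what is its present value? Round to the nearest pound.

Growth factor = (1 + 0.03/365)^1460 ≈ 1.1274912916.
P = 57,700/1.1274912916 ≈ 51,175.5616.

£51,176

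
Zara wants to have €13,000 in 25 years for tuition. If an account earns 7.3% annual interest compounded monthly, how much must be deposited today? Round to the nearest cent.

Periodic rate = 7.3%/12 = 0.00608333; 300 periods.
P = 13,000/(1 + 0.073/12)^300 ≈ 13,000/6.1685966744 ≈ 2,107.4485.

€2,107.45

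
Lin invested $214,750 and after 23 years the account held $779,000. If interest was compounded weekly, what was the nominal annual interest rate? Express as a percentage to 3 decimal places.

The 1196-period growth factor is 779,000/214,750 = 3.62747.
r/52 = 3.62747^(1/1196) − 1 ≈ 0.00107795, so r ≈ 52·0.00107795 = 5.60535%.

5.605%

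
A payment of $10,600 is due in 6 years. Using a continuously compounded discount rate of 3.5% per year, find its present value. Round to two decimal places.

$8,592.19

P = A·e^(−rt) = 10,600·e^(−0.21).
e^(−0.21) ≈ 0.81058424597, so P ≈ 8,592.1930.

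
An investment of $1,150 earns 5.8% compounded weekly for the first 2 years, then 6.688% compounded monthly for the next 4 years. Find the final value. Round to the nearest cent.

After 2 years at 5.8%: 1,150 × 1.122923279 ≈ 1,291.3618.
Then 4 years at 6.688%: 1,291.3618 × 1.305749583 ≈ 1,686.1951.

$1,686.20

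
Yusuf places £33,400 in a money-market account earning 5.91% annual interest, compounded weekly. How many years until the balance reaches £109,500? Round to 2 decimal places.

20.10 years

We need (1 + 0.00113654)^(52t) = 3.2784, so 52t = ln 3.2784 / ln 1.001137 ≈ 1045.3173.
t ≈ 1045.3173/52 = 20.1023 years.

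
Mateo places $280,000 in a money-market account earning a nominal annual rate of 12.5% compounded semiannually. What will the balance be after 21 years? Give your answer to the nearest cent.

$3,572,510.04

Periodic rate = 12.5%/2 = 0.0625; periods = 2·21 = 42.
A = 280,000·(1 + 0.0625)^42 ≈ 280,000·12.75896441967 ≈ 3,572,510.0375.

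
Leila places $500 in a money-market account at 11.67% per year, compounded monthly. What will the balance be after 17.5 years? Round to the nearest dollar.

$3,816

Growth factor = (1 + 0.009725)^210 ≈ 7.632255994.
A ≈ 500 × 7.632255994 ≈ 3,816.1280.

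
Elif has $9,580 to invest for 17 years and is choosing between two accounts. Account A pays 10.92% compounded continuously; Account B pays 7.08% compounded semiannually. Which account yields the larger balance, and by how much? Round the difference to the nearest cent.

Account A, by $30,054.37

A: e^(0.1092·17) = e^1.8564 ≈ 6.400652895, so 9,580 × 6.400652895 ≈ 61,318.2547.
B: (1 + 0.0354)^34 ≈ 3.2634537481, so 9,580 × 3.2634537481 ≈ 31,263.8869.
Difference ≈ 30,054.3678 in favor of A.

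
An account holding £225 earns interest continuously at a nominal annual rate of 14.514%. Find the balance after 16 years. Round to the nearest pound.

A = P·e^(rt) = 225·e^(0.14514·16) = 225·e^2.32224.
e^2.32224 ≈ 10.19849336, so A ≈ 2,294.6610.

£2,295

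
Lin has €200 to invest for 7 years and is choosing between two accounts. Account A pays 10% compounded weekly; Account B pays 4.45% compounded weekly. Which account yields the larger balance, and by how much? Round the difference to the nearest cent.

Account A, by €129.42

A: (1 + 0.1/52)^364 ≈ 2.01239949, so 200 × 2.01239949 ≈ 402.4799.
B: (1 + 0.0445/52)^364 ≈ 1.3652899, so 200 × 1.3652899 ≈ 273.0580.
Difference ≈ 129.4219 in favor of A.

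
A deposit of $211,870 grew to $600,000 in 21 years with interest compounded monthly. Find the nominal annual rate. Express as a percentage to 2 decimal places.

4.97%

The 252-period growth factor is 600,000/211,870 = 2.83193.
r/12 = 2.83193^(1/252) − 1 ≈ 0.00413932, so r ≈ 12·0.00413932 = 4.96719%.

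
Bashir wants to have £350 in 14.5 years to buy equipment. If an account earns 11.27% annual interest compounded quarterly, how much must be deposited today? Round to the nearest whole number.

£70

Periodic rate = 11.27%/4 = 0.028175; 58 periods.
P = 350/(1 + 0.028175)^58 ≈ 350/5.01058357 ≈ 69.8521.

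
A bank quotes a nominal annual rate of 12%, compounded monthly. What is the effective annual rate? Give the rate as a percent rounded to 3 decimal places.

12.683%

EAR = (1 + 12%/12)^12 − 1 = (1 + 0.01)^12 − 1.
(1 + 0.01)^12 ≈ 1.126825, so EAR ≈ 12.68250%.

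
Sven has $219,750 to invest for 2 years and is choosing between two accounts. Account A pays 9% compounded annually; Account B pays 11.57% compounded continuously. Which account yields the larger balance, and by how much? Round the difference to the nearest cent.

Account A growth factor: (1 + 0.09)^2 ≈ 1.1881; balance ≈ 261,084.9750.
Account B growth factor: e^(0.1157·2) = e^0.2314 ≈ 1.26036328395; balance ≈ 276,964.8316.
Account B is larger by 15,879.8566.

Account B, by $15,879.86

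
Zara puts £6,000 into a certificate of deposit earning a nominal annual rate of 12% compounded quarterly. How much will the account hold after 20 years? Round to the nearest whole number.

Growth factor = (1 + 0.03)^80 ≈ 10.640890556.
A ≈ 6,000 × 10.640890556 ≈ 63,845.3433.

£63,845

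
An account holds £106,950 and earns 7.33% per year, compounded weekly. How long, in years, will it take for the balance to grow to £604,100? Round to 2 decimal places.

23.64 years

We need (1 + 0.00140962)^(52t) = 5.6484, so 52t = ln 5.6484 / ln 1.00141 ≈ 1229.1284.
t ≈ 1229.1284/52 = 23.6371 years.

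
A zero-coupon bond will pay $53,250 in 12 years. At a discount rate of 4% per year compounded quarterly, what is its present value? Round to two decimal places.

Growth factor = (1 + 0.01)^48 ≈ 1.6122260777.
P = 53,250/1.6122260777 ≈ 33,028.8666.

$33,028.87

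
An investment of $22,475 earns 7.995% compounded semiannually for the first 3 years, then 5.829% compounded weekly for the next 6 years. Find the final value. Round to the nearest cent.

$40,331.30

After 3 years at 7.995%: 22,475 × 1.2651365315 ≈ 28,433.9435.
Then 6 years at 5.829%: 28,433.9435 × 1.4184207769 ≈ 40,331.2963.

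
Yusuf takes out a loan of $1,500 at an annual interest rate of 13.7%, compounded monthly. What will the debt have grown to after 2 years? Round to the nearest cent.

$1,969.76

Growth factor = (1 + 0.137/12)^24 ≈ 1.313174804.
A ≈ 1,500 × 1.313174804 ≈ 1,969.7622.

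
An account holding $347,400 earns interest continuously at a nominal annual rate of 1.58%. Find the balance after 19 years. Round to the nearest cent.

A = P·e^(rt) = 347,400·e^(0.0158·19) = 347,400·e^0.3002.
e^0.3002 ≈ 1.35012880634, so A ≈ 469,034.7473.

$469,034.75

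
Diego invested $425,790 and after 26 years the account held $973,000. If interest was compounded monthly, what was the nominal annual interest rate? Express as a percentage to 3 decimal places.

3.183%

The 312-period growth factor is 973,000/425,790 = 2.28516.
r/12 = 2.28516^(1/312) − 1 ≈ 0.00265235, so r ≈ 12·0.00265235 = 3.18282%.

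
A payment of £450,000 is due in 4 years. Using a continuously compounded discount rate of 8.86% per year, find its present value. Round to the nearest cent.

£315,717.42

P = A·e^(−rt) = 450,000·e^(−0.3544).
e^(−0.3544) ≈ 0.701594273511, so P ≈ 315,717.4231.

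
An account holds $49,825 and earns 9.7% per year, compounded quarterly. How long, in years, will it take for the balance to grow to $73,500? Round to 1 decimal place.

4.1 years

(1 + 0.02425)^(4t) = 73,500/49,825 = 1.4752.
4t·ln(1 + 0.02425) = ln(1.4752); 4t = 0.38877/0.0239606 ≈ 16.2253.
t ≈ 4.0563 years.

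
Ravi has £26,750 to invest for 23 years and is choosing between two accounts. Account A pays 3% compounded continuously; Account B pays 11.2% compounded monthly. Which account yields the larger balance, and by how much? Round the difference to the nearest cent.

Account A growth factor: e^(0.03·23) = e^0.69 ≈ 1.9937155332; balance ≈ 53,331.8905.
Account B growth factor: (1 + 0.112/12)^276 ≈ 12.9883518772; balance ≈ 347,438.4127.
Account B is larger by 294,106.5222.

Account B, by £294,106.52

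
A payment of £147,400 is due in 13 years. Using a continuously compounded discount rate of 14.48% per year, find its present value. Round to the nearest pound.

P = A·e^(−rt) = 147,400·e^(−1.8824).
e^(−1.8824) ≈ 0.152224328611, so P ≈ 22,437.8660.

£22,438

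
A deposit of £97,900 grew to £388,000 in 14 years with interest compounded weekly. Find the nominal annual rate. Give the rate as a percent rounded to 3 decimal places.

9.845%

The 728-period growth factor is 388,000/97,900 = 3.96323.
r/52 = 3.96323^(1/728) − 1 ≈ 0.00189335, so r ≈ 52·0.00189335 = 9.84544%.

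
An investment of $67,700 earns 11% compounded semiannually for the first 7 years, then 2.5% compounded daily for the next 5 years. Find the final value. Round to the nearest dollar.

After 7 years at 11%: 67,700 × 2.11609146184 ≈ 143,259.3920.
Then 5 years at 2.5%: 143,259.3920 × 1.13314360249 ≈ 162,333.4635.

$162,333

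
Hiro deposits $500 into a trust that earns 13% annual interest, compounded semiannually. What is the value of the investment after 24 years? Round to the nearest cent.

Growth factor = (1 + 0.065)^48 ≈ 20.548549608.
A ≈ 500 × 20.548549608 ≈ 10,274.2748.

$10,274.27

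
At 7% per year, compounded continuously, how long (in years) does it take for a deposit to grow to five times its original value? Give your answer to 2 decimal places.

e^(0.07t) = 5, so 0.07t = ln 5 ≈ 1.6094.
t ≈ 1.6094/0.07 ≈ 22.9920.

22.99 years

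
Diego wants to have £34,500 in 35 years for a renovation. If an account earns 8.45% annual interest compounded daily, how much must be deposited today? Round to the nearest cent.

£1,792.84

Growth factor = (1 + 0.0845/365)^12775 ≈ 19.24319924.
P = 34,500/19.24319924 ≈ 1,792.8412.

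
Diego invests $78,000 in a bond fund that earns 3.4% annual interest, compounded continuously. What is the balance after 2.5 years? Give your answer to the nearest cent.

A = P·e^(rt) = 78,000·e^(0.034·2.5) = 78,000·e^0.085.
e^0.085 ≈ 1.0887170667, so A ≈ 84,919.9312.

$84,919.93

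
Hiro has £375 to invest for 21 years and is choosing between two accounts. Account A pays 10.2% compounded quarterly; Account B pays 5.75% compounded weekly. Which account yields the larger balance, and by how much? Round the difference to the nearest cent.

Account A growth factor: (1 + 0.0255)^84 ≈ 8.290788478; balance ≈ 3,109.0457.
Account B growth factor: (1 + 0.0575/52)^1092 ≈ 3.342880577; balance ≈ 1,253.5802.
Account A is larger by 1,855.4655.

Account A, by £1,855.47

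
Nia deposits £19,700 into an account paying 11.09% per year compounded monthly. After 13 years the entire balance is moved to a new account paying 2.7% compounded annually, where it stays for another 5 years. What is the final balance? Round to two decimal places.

Phase 1: 19,700·(1 + 0.1109/12)^156 ≈ 82,739.5351.
Phase 2: 82,739.5351·(1 + 0.027)^5 ≈ 94,529.0502.

£94,529.05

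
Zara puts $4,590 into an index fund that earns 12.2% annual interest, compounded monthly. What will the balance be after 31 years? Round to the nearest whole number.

$197,707

Growth factor = (1 + 0.122/12)^372 ≈ 43.0733360136.
A ≈ 4,590 × 43.0733360136 ≈ 197,706.6123.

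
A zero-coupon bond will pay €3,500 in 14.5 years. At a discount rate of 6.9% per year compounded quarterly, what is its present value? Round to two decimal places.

€1,297.96

Growth factor = (1 + 0.01725)^58 ≈ 2.696537812.
P = 3,500/2.696537812 ≈ 1,297.9607.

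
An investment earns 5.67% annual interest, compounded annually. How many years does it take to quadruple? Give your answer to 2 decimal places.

25.14 years

(1 + 0.0567)^t = 4.
t = ln 4 / ln(1 + 0.0567) ≈ 1.3863/0.0551508 ≈ 25.1364.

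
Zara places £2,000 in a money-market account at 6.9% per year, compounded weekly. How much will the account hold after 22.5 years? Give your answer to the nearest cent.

Periodic rate = 6.9%/52 = 0.00132692; periods = 52·22.5 = 1170.
A = 2,000·(1 + 0.069/52)^1170 ≈ 2,000·4.718405318 ≈ 9,436.8106.

£9,436.81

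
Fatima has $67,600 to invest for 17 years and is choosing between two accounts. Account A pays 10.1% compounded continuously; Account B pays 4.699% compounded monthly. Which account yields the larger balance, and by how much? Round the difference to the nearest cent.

Account A, by $226,346.87

A: e^(0.101·17) = e^1.717 ≈ 5.56779998415, so 67,600 × 5.56779998415 ≈ 376,383.2789.
B: (1 + 0.04699/12)^204 ≈ 2.21947355083, so 67,600 × 2.21947355083 ≈ 150,036.4120.
Difference ≈ 226,346.8669 in favor of A.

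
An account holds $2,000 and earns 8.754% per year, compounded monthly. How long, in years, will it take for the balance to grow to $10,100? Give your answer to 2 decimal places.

18.57 years

(1 + 0.007295)^(12t) = 10,100/2,000 = 5.05.
12t·ln(1 + 0.007295) = ln(5.05); 12t = 1.6194/0.00726852 ≈ 222.7948.
t ≈ 18.5662 years.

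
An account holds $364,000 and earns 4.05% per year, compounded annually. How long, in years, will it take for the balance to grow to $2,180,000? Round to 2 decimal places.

(1 + 0.0405)^t = 2,180,000/364,000 = 5.989.
t·ln(1 + 0.0405) = ln(5.989); t = 1.7899/0.0397014 ≈ 45.0848.

45.08 years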